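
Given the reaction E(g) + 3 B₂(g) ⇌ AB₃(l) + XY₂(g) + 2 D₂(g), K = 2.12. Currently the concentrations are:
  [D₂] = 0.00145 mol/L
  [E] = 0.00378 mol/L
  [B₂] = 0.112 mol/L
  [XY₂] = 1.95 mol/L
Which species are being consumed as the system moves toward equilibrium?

E, B₂ (reactants)

(AB₃ is a pure liquid — omitted from Q.)
Q = [XY₂]·[D₂]² / ([E]·[B₂]³) = (1.95)·(0.00145)² / ((0.00378)·(0.112)³) = 0.772
Q = 0.772 < K = 2.12: net forward reaction.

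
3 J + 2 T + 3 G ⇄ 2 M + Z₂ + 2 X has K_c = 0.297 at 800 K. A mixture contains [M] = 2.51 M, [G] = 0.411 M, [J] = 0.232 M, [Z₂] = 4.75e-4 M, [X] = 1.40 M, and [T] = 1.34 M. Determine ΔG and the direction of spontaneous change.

Q_c = [M]²·[Z₂]·[X]² / ([J]³·[T]²·[G]³) = (2.51)²·(4.75e-4)·(1.40)² / ((0.232)³·(1.34)²·(0.411)³) = 3.77
ΔG = RT ln(Q_c/K_c) = (8.314 J mol⁻¹ K⁻¹)(800 K) × ln(3.77/0.297)
   = (6.651 kJ/mol)(2.541) = 16.9 kJ/mol
ΔG > 0, so the forward reaction is non-spontaneous (proceeds in reverse).

ΔG = 16.9 kJ/mol; the forward reaction is non-spontaneous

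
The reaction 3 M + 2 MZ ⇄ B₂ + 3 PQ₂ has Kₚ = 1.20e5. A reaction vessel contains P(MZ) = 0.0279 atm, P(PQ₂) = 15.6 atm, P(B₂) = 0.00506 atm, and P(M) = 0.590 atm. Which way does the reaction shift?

Qₚ = P(B₂)·P(PQ₂)³ / (P(M)³·P(MZ)²) = (0.00506)·(15.6)³ / ((0.590)³·(0.0279)²) = 1.20e5
Qₚ = 1.20e5 = Kₚ, so the system is already at equilibrium.

at equilibrium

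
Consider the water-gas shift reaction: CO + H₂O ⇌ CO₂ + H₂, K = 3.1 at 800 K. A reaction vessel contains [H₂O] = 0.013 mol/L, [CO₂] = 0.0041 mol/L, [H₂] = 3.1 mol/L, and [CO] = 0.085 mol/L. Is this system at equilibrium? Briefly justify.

no; Q > K, reaction proceeds in reverse

Q = [CO₂]·[H₂] / ([CO]·[H₂O]) = (0.0041)·(3.1) / ((0.085)·(0.013)) = 12
Q = 12 > K = 3.1: net reverse reaction.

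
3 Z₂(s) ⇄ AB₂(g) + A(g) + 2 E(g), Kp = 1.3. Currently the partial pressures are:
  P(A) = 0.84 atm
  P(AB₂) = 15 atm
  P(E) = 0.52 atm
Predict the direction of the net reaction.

(Z₂ is a pure solid — omitted from Qp.)
Qp = P(AB₂)·P(A)·P(E)² = (15)·(0.84)·(0.52)² = 3.4
Qp = 3.4 > Kp = 1.3, so the reverse reaction proceeds.

reverse (toward reactants)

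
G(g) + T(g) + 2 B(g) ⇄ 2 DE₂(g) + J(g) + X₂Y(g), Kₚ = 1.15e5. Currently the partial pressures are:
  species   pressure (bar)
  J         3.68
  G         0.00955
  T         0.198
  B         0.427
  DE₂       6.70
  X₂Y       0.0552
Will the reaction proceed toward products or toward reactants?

toward products

Qₚ = P(DE₂)²·P(J)·P(X₂Y) / (P(G)·P(T)·P(B)²) = (6.70)²·(3.68)·(0.0552) / ((0.00955)·(0.198)·(0.427)²) = 26400
Qₚ = 26400 < Kₚ = 1.15e5, so the forward reaction proceeds.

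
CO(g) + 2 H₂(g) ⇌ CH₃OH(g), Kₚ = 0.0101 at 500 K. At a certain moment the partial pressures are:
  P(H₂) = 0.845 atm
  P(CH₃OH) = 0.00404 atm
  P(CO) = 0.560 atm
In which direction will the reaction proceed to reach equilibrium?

Qₚ = P(CH₃OH) / (P(CO)·P(H₂)²) = (0.00404) / ((0.560)·(0.845)²) = 0.0101
Qₚ = 0.0101 = Kₚ, so the system is already at equilibrium.

neither direction; the system is at equilibrium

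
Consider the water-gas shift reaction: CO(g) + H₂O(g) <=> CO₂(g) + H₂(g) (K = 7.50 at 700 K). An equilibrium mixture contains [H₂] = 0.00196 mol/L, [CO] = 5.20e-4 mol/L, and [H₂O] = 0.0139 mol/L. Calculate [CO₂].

At equilibrium, K = [CO₂]·[H₂] / ([CO]·[H₂O]) = 7.50.
([CO₂])·(0.00196) / ((5.20e-4)·(0.0139)) = 7.50
[CO₂] = 0.0277 mol/L

[CO₂] = 0.0277 mol/L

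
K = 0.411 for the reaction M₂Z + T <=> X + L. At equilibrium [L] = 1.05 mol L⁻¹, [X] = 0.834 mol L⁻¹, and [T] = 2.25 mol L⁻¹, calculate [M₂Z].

[M₂Z] = 0.947 mol L⁻¹

At equilibrium, K = [X]·[L] / ([M₂Z]·[T]) = 0.411.
(0.834)·(1.05) / (([M₂Z])·(2.25)) = 0.411
[M₂Z] = 0.947 mol L⁻¹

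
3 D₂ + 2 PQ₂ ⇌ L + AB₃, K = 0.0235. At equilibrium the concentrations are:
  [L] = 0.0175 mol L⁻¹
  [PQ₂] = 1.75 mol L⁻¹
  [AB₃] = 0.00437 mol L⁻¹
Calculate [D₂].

[D₂] = 0.102 mol L⁻¹

At equilibrium, K = [L]·[AB₃] / ([D₂]³·[PQ₂]²) = 0.0235.
(0.0175)·(0.00437) / (([D₂])³·(1.75)²) = 0.0235
[D₂]³ = 0.00106 ⇒ [D₂] = 0.102 mol L⁻¹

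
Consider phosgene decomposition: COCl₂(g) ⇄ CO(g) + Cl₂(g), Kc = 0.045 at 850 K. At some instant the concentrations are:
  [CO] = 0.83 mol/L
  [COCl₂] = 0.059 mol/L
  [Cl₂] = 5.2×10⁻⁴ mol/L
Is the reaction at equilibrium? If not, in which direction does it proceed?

forward (toward products)

Qc = [CO]·[Cl₂] / [COCl₂] = (0.83)·(5.2×10⁻⁴) / (0.059) = 0.0073
Qc = 0.0073 < Kc = 0.045, so the forward reaction proceeds.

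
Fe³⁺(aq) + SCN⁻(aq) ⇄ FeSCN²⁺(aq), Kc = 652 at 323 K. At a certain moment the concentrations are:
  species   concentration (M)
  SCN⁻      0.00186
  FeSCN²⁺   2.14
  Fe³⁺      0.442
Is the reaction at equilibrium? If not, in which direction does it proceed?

Qc = [FeSCN²⁺] / ([Fe³⁺]·[SCN⁻]) = (2.14) / ((0.442)·(0.00186)) = 2600
Qc = 2600 > Kc = 652, so the reverse reaction proceeds.

to the left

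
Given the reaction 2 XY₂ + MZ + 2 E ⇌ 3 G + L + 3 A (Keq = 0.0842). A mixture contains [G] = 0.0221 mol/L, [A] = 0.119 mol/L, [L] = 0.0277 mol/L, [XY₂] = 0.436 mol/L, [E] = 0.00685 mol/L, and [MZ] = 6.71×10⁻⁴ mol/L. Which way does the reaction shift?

at equilibrium

Q = [G]³·[L]·[A]³ / ([XY₂]²·[MZ]·[E]²) = (0.0221)³·(0.0277)·(0.119)³ / ((0.436)²·(6.71×10⁻⁴)·(0.00685)²) = 0.0842
Q = 0.0842 = Keq, so the system is already at equilibrium.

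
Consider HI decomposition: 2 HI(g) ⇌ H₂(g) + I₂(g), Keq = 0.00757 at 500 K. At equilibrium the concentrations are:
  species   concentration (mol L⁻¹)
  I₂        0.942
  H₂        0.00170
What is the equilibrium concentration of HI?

At equilibrium, Keq = [H₂]·[I₂] / [HI]² = 0.00757.
(0.00170)·(0.942) / ([HI])² = 0.00757
[HI]² = 0.212 ⇒ [HI] = 0.460 mol L⁻¹

[HI] = 0.460 mol L⁻¹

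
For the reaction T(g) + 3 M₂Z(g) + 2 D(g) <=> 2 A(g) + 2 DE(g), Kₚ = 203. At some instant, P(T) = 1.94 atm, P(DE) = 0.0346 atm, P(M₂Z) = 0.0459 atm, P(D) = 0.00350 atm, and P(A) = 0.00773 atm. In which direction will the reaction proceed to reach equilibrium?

Qₚ = P(A)²·P(DE)² / (P(T)·P(M₂Z)³·P(D)²) = (0.00773)²·(0.0346)² / ((1.94)·(0.0459)³·(0.00350)²) = 31.1
Qₚ = 31.1 < Kₚ = 203, so the forward reaction proceeds.

to the right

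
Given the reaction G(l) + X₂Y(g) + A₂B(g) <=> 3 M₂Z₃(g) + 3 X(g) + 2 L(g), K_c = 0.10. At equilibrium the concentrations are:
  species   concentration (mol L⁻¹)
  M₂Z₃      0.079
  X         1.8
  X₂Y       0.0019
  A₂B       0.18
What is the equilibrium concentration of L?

(G is a pure liquid — omitted from K_c.)
At equilibrium, K_c = [M₂Z₃]³·[X]³·[L]² / ([X₂Y]·[A₂B]) = 0.10.
(0.079)³·(1.8)³·([L])² / ((0.0019)·(0.18)) = 0.10
[L]² = 0.0119 ⇒ [L] = 0.11 mol L⁻¹

[L] = 0.11 mol L⁻¹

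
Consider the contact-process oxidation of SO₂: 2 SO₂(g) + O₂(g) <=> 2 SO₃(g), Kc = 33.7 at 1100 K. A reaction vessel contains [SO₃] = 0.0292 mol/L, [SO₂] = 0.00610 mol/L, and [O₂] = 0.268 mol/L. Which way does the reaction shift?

Qc = [SO₃]² / ([SO₂]²·[O₂]) = (0.0292)² / ((0.00610)²·(0.268)) = 85.5
Qc = 85.5 > Kc = 33.7, so the reverse reaction proceeds.

to the left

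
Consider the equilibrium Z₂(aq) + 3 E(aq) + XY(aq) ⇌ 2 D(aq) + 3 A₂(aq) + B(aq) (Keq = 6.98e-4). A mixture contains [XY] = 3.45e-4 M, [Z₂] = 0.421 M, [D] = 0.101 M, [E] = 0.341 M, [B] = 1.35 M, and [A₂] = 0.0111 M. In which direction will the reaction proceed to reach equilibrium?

to the left

Q = [D]²·[A₂]³·[B] / ([Z₂]·[E]³·[XY]) = (0.101)²·(0.0111)³·(1.35) / ((0.421)·(0.341)³·(3.45e-4)) = 0.00327
Q = 0.00327 > Keq = 6.98e-4, so the reverse reaction proceeds.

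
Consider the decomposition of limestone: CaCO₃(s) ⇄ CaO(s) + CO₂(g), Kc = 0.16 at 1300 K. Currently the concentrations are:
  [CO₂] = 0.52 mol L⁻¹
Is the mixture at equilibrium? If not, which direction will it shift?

no; Q > K, reaction proceeds in reverse

(CaCO₃, CaO are pure solids — omitted from Qc.)
Qc = [CO₂] = 0.52
Qc = 0.52 > Kc = 0.16: net reverse reaction.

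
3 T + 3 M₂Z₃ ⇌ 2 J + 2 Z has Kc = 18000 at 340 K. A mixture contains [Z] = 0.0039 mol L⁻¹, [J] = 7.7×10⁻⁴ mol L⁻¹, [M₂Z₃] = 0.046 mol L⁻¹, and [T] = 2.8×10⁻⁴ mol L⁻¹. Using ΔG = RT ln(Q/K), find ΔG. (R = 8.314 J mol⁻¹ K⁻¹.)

ΔG = -4.10 kJ/mol

Qc = [J]²·[Z]² / ([T]³·[M₂Z₃]³) = (7.7×10⁻⁴)²·(0.0039)² / ((2.8×10⁻⁴)³·(0.046)³) = 4220
ΔG = RT ln(Qc/Kc) = (8.314 J mol⁻¹ K⁻¹)(340 K) × ln(4220/18000)
   = (2.827 kJ/mol)(-1.451) = -4.10 kJ/mol
ΔG < 0, so the forward reaction is spontaneous (proceeds forward).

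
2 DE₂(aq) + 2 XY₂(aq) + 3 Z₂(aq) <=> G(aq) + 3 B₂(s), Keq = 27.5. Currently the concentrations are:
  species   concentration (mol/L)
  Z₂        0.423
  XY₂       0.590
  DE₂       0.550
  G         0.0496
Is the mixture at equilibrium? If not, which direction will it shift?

no; Q < K, reaction proceeds forward

(B₂ is a pure solid — omitted from Q.)
Q = [G] / ([DE₂]²·[XY₂]²·[Z₂]³) = (0.0496) / ((0.550)²·(0.590)²·(0.423)³) = 6.22
Q = 6.22 < Keq = 27.5: net forward reaction.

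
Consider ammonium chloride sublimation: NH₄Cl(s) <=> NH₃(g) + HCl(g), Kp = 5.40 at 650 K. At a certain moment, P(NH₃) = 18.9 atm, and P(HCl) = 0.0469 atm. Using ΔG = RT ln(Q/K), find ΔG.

(NH₄Cl is a pure solid — omitted from Qp.)
Qp = P(NH₃)·P(HCl) = (18.9)·(0.0469) = 0.886
ΔG = RT ln(Qp/Kp) = (8.314 J mol⁻¹ K⁻¹)(650 K) × ln(0.886/5.40)
   = (5.404 kJ/mol)(-1.807) = -9.77 kJ/mol
ΔG < 0, so the forward reaction is spontaneous (proceeds forward).

ΔG = -9.77 kJ/mol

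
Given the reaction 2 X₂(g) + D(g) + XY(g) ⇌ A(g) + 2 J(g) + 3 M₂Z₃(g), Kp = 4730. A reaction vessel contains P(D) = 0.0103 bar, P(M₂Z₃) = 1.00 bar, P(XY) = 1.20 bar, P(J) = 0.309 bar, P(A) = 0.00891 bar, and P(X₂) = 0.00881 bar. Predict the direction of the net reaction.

Qp = P(A)·P(J)²·P(M₂Z₃)³ / (P(X₂)²·P(D)·P(XY)) = (0.00891)·(0.309)²·(1.00)³ / ((0.00881)²·(0.0103)·(1.20)) = 887
Qp = 887 < Kp = 4730, so the forward reaction proceeds.

to the right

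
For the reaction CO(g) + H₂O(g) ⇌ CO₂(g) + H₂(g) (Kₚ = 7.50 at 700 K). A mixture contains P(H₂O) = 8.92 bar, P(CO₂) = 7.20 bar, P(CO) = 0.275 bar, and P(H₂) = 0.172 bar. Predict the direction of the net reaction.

Qₚ = P(CO₂)·P(H₂) / (P(CO)·P(H₂O)) = (7.20)·(0.172) / ((0.275)·(8.92)) = 0.505
Qₚ = 0.505 < Kₚ = 7.50, so the forward reaction proceeds.

forward (toward products)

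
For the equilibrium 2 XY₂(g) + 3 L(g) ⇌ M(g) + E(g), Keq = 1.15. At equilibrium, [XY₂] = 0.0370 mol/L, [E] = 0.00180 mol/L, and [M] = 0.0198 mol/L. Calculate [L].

[L] = 0.283 mol/L

At equilibrium, Keq = [M]·[E] / ([XY₂]²·[L]³) = 1.15.
(0.0198)·(0.00180) / ((0.0370)²·([L])³) = 1.15
[L]³ = 0.0226 ⇒ [L] = 0.283 mol/L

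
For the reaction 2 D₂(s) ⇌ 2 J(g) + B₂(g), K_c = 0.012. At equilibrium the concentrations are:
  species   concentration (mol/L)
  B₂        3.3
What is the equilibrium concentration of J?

(D₂ is a pure solid — omitted from K_c.)
At equilibrium, K_c = [J]²·[B₂] = 0.012.
([J])²·(3.3) = 0.012
[J]² = 0.00364 ⇒ [J] = 0.060 mol/L

[J] = 0.060 mol/L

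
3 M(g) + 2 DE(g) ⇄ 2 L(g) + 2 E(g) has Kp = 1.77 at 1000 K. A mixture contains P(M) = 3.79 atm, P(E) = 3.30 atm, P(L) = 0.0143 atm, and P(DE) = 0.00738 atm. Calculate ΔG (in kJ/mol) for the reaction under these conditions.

Qp = P(L)²·P(E)² / (P(M)³·P(DE)²) = (0.0143)²·(3.30)² / ((3.79)³·(0.00738)²) = 0.751
ΔG = RT ln(Qp/Kp) = (8.314 J mol⁻¹ K⁻¹)(1000 K) × ln(0.751/1.77)
   = (8.314 kJ/mol)(-0.8573) = -7.13 kJ/mol
ΔG < 0, so the forward reaction is spontaneous (proceeds forward).

ΔG = -7.13 kJ/mol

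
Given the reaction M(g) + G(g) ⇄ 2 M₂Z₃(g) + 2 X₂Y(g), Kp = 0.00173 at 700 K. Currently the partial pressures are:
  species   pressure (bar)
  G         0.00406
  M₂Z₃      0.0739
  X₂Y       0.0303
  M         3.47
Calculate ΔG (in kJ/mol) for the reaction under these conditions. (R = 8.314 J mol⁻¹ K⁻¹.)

Qp = P(M₂Z₃)²·P(X₂Y)² / (P(M)·P(G)) = (0.0739)²·(0.0303)² / ((3.47)·(0.00406)) = 3.56e-4
ΔG = RT ln(Qp/Kp) = (8.314 J mol⁻¹ K⁻¹)(700 K) × ln(3.56e-4/0.00173)
   = (5.820 kJ/mol)(-1.581) = -9.20 kJ/mol
ΔG < 0, so the forward reaction is spontaneous (proceeds forward).

ΔG = -9.20 kJ/mol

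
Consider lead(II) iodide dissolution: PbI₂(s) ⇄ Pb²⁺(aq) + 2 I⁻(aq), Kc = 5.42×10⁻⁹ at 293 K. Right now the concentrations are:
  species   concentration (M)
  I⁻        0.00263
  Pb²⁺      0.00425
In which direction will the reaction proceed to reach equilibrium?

reverse (toward reactants)

(PbI₂ is a pure solid — omitted from Qc.)
Qc = [Pb²⁺]·[I⁻]² = (0.00425)·(0.00263)² = 2.94×10⁻⁸
Qc = 2.94×10⁻⁸ > Kc = 5.42×10⁻⁹, so the reverse reaction proceeds.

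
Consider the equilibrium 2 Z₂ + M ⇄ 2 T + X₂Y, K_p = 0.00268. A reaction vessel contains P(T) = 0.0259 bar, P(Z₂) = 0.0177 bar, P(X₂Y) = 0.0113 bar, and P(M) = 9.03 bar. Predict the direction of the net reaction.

at equilibrium

Q_p = P(T)²·P(X₂Y) / (P(Z₂)²·P(M)) = (0.0259)²·(0.0113) / ((0.0177)²·(9.03)) = 0.00268
Q_p = 0.00268 = K_p, so the system is already at equilibrium.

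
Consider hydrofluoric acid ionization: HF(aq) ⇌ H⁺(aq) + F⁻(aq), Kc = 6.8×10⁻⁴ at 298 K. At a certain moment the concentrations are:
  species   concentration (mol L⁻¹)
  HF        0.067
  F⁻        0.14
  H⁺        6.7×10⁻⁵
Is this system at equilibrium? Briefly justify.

no; Q < K, reaction proceeds forward

Qc = [H⁺]·[F⁻] / [HF] = (6.7×10⁻⁵)·(0.14) / (0.067) = 1.4×10⁻⁴
Qc = 1.4×10⁻⁴ < Kc = 6.8×10⁻⁴: net forward reaction.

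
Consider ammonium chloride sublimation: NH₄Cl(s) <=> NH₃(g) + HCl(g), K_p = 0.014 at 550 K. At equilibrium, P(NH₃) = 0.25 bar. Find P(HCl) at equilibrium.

(NH₄Cl is a pure solid — omitted from K_p.)
At equilibrium, K_p = P(NH₃)·P(HCl) = 0.014.
(0.25)·(P(HCl)) = 0.014
P(HCl) = 0.0560 = 0.056 bar

P(HCl) = 0.056 bar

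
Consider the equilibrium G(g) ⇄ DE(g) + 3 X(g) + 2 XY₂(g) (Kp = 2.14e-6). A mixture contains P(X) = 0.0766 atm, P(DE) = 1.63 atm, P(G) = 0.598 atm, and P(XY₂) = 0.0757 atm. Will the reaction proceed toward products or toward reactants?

Qp = P(DE)·P(X)³·P(XY₂)² / P(G) = (1.63)·(0.0766)³·(0.0757)² / (0.598) = 7.02e-6
Qp = 7.02e-6 > Kp = 2.14e-6, so the reverse reaction proceeds.

in the reverse direction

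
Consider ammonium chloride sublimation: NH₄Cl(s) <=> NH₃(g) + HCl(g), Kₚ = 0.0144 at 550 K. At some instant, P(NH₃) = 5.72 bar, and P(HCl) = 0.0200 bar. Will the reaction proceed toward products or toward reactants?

reverse (toward reactants)

(NH₄Cl is a pure solid — omitted from Qₚ.)
Qₚ = P(NH₃)·P(HCl) = (5.72)·(0.0200) = 0.114
Qₚ = 0.114 > Kₚ = 0.0144, so the reverse reaction proceeds.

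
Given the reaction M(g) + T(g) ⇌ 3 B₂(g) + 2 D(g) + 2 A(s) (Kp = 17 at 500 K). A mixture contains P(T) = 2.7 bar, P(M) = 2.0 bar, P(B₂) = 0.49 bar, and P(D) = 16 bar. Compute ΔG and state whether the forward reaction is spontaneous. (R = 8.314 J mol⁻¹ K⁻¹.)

(A is a pure solid — omitted from Qp.)
Qp = P(B₂)³·P(D)² / (P(M)·P(T)) = (0.49)³·(16)² / ((2.0)·(2.7)) = 5.58
ΔG = RT ln(Qp/Kp) = (8.314 J mol⁻¹ K⁻¹)(500 K) × ln(5.58/17)
   = (4.157 kJ/mol)(-1.114) = -4.63 kJ/mol
ΔG < 0, so the forward reaction is spontaneous (proceeds forward).

ΔG = -4.63 kJ/mol; the forward reaction is spontaneous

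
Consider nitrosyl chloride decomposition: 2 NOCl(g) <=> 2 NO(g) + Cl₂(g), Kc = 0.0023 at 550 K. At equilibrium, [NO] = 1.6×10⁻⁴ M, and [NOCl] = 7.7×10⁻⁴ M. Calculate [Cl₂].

At equilibrium, Kc = [NO]²·[Cl₂] / [NOCl]² = 0.0023.
(1.6×10⁻⁴)²·([Cl₂]) / (7.7×10⁻⁴)² = 0.0023
[Cl₂] = 0.0533 = 0.053 M

[Cl₂] = 0.053 M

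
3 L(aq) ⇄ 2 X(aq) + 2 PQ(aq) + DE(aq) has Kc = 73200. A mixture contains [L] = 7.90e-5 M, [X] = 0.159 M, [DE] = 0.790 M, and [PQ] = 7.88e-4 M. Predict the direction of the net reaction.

Qc = [X]²·[PQ]²·[DE] / [L]³ = (0.159)²·(7.88e-4)²·(0.790) / (7.90e-5)³ = 25200
Qc = 25200 < Kc = 73200, so the forward reaction proceeds.

forward (toward products)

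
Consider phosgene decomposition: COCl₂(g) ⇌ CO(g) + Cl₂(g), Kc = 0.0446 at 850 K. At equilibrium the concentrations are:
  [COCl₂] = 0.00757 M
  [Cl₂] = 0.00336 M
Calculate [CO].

[CO] = 0.100 M

At equilibrium, Kc = [CO]·[Cl₂] / [COCl₂] = 0.0446.
([CO])·(0.00336) / (0.00757) = 0.0446
[CO] = 0.100 M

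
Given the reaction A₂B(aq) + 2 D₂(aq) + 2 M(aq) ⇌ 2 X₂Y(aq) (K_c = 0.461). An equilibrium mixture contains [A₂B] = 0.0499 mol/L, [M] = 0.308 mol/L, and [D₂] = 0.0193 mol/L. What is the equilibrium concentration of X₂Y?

[X₂Y] = 9.02×10⁻⁴ mol/L

At equilibrium, K_c = [X₂Y]² / ([A₂B]·[D₂]²·[M]²) = 0.461.
([X₂Y])² / ((0.0499)·(0.0193)²·(0.308)²) = 0.461
[X₂Y]² = 8.13×10⁻⁷ ⇒ [X₂Y] = 9.02×10⁻⁴ mol/L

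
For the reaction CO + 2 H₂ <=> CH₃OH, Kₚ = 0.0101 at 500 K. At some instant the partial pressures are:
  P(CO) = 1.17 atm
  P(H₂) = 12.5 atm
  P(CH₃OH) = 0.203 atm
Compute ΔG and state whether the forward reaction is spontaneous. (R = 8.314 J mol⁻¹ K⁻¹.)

ΔG = -9.18 kJ/mol; the forward reaction is spontaneous

Qₚ = P(CH₃OH) / (P(CO)·P(H₂)²) = (0.203) / ((1.17)·(12.5)²) = 0.00111
ΔG = RT ln(Qₚ/Kₚ) = (8.314 J mol⁻¹ K⁻¹)(500 K) × ln(0.00111/0.0101)
   = (4.157 kJ/mol)(-2.208) = -9.18 kJ/mol
ΔG < 0, so the forward reaction is spontaneous (proceeds forward).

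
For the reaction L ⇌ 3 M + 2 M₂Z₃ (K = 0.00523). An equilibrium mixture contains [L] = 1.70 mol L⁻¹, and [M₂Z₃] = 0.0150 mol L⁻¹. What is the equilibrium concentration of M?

At equilibrium, K = [M]³·[M₂Z₃]² / [L] = 0.00523.
([M])³·(0.0150)² / (1.70) = 0.00523
[M]³ = 39.5 ⇒ [M] = 3.41 mol L⁻¹

[M] = 3.41 mol L⁻¹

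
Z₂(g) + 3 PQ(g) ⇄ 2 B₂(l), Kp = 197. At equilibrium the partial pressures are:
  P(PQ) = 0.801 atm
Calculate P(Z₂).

(B₂ is a pure liquid — omitted from Kp.)
At equilibrium, Kp = 1 / (P(Z₂)·P(PQ)³) = 197.
1 / ((P(Z₂))·(0.801)³) = 197
P(Z₂) = 0.00988 atm

P(Z₂) = 0.00988 atm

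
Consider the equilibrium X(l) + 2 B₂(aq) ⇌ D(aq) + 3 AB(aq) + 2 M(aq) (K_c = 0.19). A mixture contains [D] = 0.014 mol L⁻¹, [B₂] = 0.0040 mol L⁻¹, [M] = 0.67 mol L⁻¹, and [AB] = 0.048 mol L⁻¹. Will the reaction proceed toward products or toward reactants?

(X is a pure liquid — omitted from Q_c.)
Q_c = [D]·[AB]³·[M]² / [B₂]² = (0.014)·(0.048)³·(0.67)² / (0.0040)² = 0.043
Q_c = 0.043 < K_c = 0.19, so the forward reaction proceeds.

toward products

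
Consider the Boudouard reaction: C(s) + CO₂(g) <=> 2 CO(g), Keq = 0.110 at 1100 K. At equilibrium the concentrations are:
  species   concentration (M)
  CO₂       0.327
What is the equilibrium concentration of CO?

[CO] = 0.190 M

(C is a pure solid — omitted from Keq.)
At equilibrium, Keq = [CO]² / [CO₂] = 0.110.
([CO])² / (0.327) = 0.110
[CO]² = 0.0360 ⇒ [CO] = 0.190 M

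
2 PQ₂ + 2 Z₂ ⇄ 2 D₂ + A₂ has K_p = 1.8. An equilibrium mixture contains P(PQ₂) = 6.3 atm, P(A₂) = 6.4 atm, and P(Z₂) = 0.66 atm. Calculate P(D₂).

At equilibrium, K_p = P(D₂)²·P(A₂) / (P(PQ₂)²·P(Z₂)²) = 1.8.
(P(D₂))²·(6.4) / ((6.3)²·(0.66)²) = 1.8
P(D₂)² = 4.86 ⇒ P(D₂) = 2.2 atm

P(D₂) = 2.2 atm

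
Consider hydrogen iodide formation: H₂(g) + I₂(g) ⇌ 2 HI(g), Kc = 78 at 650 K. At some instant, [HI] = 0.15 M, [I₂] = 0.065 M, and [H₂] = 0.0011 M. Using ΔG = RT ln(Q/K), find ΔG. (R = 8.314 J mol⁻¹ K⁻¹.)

Qc = [HI]² / ([H₂]·[I₂]) = (0.15)² / ((0.0011)·(0.065)) = 315
ΔG = RT ln(Qc/Kc) = (8.314 J mol⁻¹ K⁻¹)(650 K) × ln(315/78)
   = (5.404 kJ/mol)(1.396) = 7.54 kJ/mol
ΔG > 0, so the forward reaction is non-spontaneous (proceeds in reverse).

ΔG = 7.54 kJ/mol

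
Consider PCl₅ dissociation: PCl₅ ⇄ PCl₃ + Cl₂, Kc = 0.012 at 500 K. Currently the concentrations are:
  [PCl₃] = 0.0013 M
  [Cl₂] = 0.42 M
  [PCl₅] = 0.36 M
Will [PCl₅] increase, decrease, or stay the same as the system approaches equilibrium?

decrease

Qc = [PCl₃]·[Cl₂] / [PCl₅] = (0.0013)·(0.42) / (0.36) = 0.0015
Qc = 0.0015 < Kc = 0.012: net forward reaction.
PCl₅ is a reactant, so it decreases.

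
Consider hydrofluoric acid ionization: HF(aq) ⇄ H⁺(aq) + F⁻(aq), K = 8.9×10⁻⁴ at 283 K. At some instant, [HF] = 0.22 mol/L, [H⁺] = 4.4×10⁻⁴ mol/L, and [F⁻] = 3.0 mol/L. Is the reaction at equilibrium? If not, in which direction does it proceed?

reverse (toward reactants)

Q = [H⁺]·[F⁻] / [HF] = (4.4×10⁻⁴)·(3.0) / (0.22) = 0.0060
Q = 0.0060 > K = 8.9×10⁻⁴, so the reverse reaction proceeds.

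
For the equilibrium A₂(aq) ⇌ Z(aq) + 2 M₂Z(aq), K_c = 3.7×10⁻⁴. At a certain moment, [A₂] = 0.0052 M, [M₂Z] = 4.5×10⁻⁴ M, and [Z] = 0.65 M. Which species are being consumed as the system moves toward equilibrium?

A₂ (reactants)

Q_c = [Z]·[M₂Z]² / [A₂] = (0.65)·(4.5×10⁻⁴)² / (0.0052) = 2.5×10⁻⁵
Q_c = 2.5×10⁻⁵ < K_c = 3.7×10⁻⁴: net forward reaction.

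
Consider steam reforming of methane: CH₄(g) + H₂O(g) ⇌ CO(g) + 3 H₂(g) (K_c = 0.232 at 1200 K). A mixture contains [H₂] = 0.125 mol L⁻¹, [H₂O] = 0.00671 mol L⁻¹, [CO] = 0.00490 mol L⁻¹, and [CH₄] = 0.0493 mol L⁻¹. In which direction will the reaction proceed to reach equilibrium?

toward products

Q_c = [CO]·[H₂]³ / ([CH₄]·[H₂O]) = (0.00490)·(0.125)³ / ((0.0493)·(0.00671)) = 0.0289
Q_c = 0.0289 < K_c = 0.232, so the forward reaction proceeds.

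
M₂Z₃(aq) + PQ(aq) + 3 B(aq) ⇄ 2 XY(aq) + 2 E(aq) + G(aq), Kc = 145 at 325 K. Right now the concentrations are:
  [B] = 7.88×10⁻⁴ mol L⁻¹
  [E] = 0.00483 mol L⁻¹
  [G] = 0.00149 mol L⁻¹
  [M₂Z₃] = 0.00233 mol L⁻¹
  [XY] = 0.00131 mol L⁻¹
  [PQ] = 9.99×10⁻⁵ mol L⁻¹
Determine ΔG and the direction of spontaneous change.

ΔG = 3.47 kJ/mol; the forward reaction is non-spontaneous

Qc = [XY]²·[E]²·[G] / ([M₂Z₃]·[PQ]·[B]³) = (0.00131)²·(0.00483)²·(0.00149) / ((0.00233)·(9.99×10⁻⁵)·(7.88×10⁻⁴)³) = 524
ΔG = RT ln(Qc/Kc) = (8.314 J mol⁻¹ K⁻¹)(325 K) × ln(524/145)
   = (2.702 kJ/mol)(1.285) = 3.47 kJ/mol
ΔG > 0, so the forward reaction is non-spontaneous (proceeds in reverse).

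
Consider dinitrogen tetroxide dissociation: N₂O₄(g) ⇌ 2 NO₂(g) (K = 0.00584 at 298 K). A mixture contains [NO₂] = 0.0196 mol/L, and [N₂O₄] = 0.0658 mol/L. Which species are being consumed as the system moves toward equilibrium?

Q = [NO₂]² / [N₂O₄] = (0.0196)² / (0.0658) = 0.00584
Q = 0.00584 = K; the system is at equilibrium.

none (at equilibrium)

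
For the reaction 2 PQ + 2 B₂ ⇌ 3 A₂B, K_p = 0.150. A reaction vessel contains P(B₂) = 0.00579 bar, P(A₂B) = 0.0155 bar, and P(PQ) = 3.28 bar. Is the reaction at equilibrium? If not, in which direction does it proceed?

in the forward direction

Q_p = P(A₂B)³ / (P(PQ)²·P(B₂)²) = (0.0155)³ / ((3.28)²·(0.00579)²) = 0.0103
Q_p = 0.0103 < K_p = 0.150, so the forward reaction proceeds.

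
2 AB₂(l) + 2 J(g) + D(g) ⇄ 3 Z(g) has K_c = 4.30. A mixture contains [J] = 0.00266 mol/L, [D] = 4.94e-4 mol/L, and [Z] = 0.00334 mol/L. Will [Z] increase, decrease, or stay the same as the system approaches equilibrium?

decrease

(AB₂ is a pure liquid — omitted from Q_c.)
Q_c = [Z]³ / ([J]²·[D]) = (0.00334)³ / ((0.00266)²·(4.94e-4)) = 10.7
Q_c = 10.7 > K_c = 4.30: net reverse reaction.
Z is a product, so it decreases.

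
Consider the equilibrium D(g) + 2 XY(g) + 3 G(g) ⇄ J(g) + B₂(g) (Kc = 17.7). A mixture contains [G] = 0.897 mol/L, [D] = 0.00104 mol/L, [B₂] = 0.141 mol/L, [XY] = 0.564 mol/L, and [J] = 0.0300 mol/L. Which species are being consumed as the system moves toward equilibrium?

Qc = [J]·[B₂] / ([D]·[XY]²·[G]³) = (0.0300)·(0.141) / ((0.00104)·(0.564)²·(0.897)³) = 17.7
Qc = 17.7 = Kc; the system is at equilibrium.

none (at equilibrium)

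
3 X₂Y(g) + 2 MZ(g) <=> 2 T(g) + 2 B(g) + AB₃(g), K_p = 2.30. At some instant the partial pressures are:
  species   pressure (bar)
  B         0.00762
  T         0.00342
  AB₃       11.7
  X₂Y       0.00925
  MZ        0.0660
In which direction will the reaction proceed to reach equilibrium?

Q_p = P(T)²·P(B)²·P(AB₃) / (P(X₂Y)³·P(MZ)²) = (0.00342)²·(0.00762)²·(11.7) / ((0.00925)³·(0.0660)²) = 2.30
Q_p = 2.30 = K_p, so the system is already at equilibrium.

no net change (already at equilibrium)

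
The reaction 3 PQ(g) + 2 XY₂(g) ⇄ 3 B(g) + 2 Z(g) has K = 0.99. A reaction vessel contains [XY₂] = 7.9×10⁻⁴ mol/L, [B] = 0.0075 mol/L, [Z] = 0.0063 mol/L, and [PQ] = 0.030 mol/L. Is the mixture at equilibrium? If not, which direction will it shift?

yes, at equilibrium

Q = [B]³·[Z]² / ([PQ]³·[XY₂]²) = (0.0075)³·(0.0063)² / ((0.030)³·(7.9×10⁻⁴)²) = 0.99
Q = 0.99 = K; the system is at equilibrium.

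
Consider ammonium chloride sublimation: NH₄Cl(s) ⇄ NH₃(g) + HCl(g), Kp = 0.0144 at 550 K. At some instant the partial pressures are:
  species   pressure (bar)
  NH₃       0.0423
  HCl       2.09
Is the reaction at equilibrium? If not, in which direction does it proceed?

(NH₄Cl is a pure solid — omitted from Qp.)
Qp = P(NH₃)·P(HCl) = (0.0423)·(2.09) = 0.0884
Qp = 0.0884 > Kp = 0.0144, so the reverse reaction proceeds.

reverse (toward reactants)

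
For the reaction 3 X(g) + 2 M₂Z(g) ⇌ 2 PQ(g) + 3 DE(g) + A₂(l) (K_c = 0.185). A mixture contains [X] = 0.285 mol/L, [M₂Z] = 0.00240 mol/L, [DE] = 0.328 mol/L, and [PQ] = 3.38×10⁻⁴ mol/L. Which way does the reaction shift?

(A₂ is a pure liquid — omitted from Q_c.)
Q_c = [PQ]²·[DE]³ / ([X]³·[M₂Z]²) = (3.38×10⁻⁴)²·(0.328)³ / ((0.285)³·(0.00240)²) = 0.0302
Q_c = 0.0302 < K_c = 0.185, so the forward reaction proceeds.

toward products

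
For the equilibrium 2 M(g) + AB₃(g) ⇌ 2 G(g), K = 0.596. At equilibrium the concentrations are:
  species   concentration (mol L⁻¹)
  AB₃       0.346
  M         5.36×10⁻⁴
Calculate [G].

At equilibrium, K = [G]² / ([M]²·[AB₃]) = 0.596.
([G])² / ((5.36×10⁻⁴)²·(0.346)) = 0.596
[G]² = 5.92×10⁻⁸ ⇒ [G] = 2.43×10⁻⁴ mol L⁻¹

[G] = 2.43×10⁻⁴ mol L⁻¹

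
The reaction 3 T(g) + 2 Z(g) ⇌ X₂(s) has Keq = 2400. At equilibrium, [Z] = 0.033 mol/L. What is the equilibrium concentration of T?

[T] = 0.73 mol/L

(X₂ is a pure solid — omitted from Keq.)
At equilibrium, Keq = 1 / ([T]³·[Z]²) = 2400.
1 / (([T])³·(0.033)²) = 2400
[T]³ = 0.383 ⇒ [T] = 0.73 mol/L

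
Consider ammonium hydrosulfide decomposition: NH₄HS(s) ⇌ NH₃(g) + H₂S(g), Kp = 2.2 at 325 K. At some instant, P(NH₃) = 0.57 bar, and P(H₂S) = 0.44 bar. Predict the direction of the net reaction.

to the right

(NH₄HS is a pure solid — omitted from Qp.)
Qp = P(NH₃)·P(H₂S) = (0.57)·(0.44) = 0.25
Qp = 0.25 < Kp = 2.2, so the forward reaction proceeds.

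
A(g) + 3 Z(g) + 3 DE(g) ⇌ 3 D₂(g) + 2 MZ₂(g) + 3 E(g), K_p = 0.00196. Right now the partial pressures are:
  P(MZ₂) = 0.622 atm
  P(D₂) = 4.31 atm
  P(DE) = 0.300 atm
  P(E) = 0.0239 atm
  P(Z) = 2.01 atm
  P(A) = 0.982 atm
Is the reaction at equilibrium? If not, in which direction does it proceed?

neither direction; the system is at equilibrium

Q_p = P(D₂)³·P(MZ₂)²·P(E)³ / (P(A)·P(Z)³·P(DE)³) = (4.31)³·(0.622)²·(0.0239)³ / ((0.982)·(2.01)³·(0.300)³) = 0.00196
Q_p = 0.00196 = K_p, so the system is already at equilibrium.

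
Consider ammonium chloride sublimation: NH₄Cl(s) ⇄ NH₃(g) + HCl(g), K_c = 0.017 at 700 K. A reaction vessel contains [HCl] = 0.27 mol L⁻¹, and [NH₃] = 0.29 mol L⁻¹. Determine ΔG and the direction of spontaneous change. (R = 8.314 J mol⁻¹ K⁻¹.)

ΔG = 8.89 kJ/mol; the forward reaction is non-spontaneous

(NH₄Cl is a pure solid — omitted from Q_c.)
Q_c = [NH₃]·[HCl] = (0.29)·(0.27) = 0.0783
ΔG = RT ln(Q_c/K_c) = (8.314 J mol⁻¹ K⁻¹)(700 K) × ln(0.0783/0.017)
   = (5.820 kJ/mol)(1.527) = 8.89 kJ/mol
ΔG > 0, so the forward reaction is non-spontaneous (proceeds in reverse).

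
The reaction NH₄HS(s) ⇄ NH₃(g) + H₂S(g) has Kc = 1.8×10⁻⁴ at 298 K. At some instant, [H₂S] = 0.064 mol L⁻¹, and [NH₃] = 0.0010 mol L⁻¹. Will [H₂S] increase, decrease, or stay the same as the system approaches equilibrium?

increase

(NH₄HS is a pure solid — omitted from Qc.)
Qc = [NH₃]·[H₂S] = (0.0010)·(0.064) = 6.4×10⁻⁵
Qc = 6.4×10⁻⁵ < Kc = 1.8×10⁻⁴: net forward reaction.
H₂S is a product, so it increases.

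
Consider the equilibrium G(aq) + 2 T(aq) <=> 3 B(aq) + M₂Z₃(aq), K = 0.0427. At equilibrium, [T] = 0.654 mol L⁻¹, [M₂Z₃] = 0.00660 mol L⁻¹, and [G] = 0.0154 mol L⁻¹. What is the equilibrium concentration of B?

At equilibrium, K = [B]³·[M₂Z₃] / ([G]·[T]²) = 0.0427.
([B])³·(0.00660) / ((0.0154)·(0.654)²) = 0.0427
[B]³ = 0.0426 ⇒ [B] = 0.349 mol L⁻¹

[B] = 0.349 mol L⁻¹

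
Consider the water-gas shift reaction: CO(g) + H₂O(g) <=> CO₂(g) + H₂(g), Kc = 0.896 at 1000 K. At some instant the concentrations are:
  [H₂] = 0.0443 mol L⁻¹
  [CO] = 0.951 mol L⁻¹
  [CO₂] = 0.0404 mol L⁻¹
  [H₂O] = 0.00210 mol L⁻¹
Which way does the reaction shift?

Qc = [CO₂]·[H₂] / ([CO]·[H₂O]) = (0.0404)·(0.0443) / ((0.951)·(0.00210)) = 0.896
Qc = 0.896 = Kc, so the system is already at equilibrium.

at equilibrium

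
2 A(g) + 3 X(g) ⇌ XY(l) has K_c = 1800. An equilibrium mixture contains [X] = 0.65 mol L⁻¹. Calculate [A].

[A] = 0.045 mol L⁻¹

(XY is a pure liquid — omitted from K_c.)
At equilibrium, K_c = 1 / ([A]²·[X]³) = 1800.
1 / (([A])²·(0.65)³) = 1800
[A]² = 0.00202 ⇒ [A] = 0.045 mol L⁻¹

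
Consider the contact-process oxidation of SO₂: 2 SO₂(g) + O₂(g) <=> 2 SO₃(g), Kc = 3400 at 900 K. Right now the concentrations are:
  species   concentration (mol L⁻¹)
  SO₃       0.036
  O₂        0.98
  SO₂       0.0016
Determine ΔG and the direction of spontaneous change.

Qc = [SO₃]² / ([SO₂]²·[O₂]) = (0.036)² / ((0.0016)²·(0.98)) = 517
ΔG = RT ln(Qc/Kc) = (8.314 J mol⁻¹ K⁻¹)(900 K) × ln(517/3400)
   = (7.483 kJ/mol)(-1.883) = -14.1 kJ/mol
ΔG < 0, so the forward reaction is spontaneous (proceeds forward).

ΔG = -14.1 kJ/mol; the forward reaction is spontaneous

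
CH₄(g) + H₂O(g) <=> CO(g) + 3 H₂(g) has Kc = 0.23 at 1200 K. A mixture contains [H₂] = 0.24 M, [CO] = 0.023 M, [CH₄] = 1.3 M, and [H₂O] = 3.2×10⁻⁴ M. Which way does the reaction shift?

reverse (toward reactants)

Qc = [CO]·[H₂]³ / ([CH₄]·[H₂O]) = (0.023)·(0.24)³ / ((1.3)·(3.2×10⁻⁴)) = 0.76
Qc = 0.76 > Kc = 0.23, so the reverse reaction proceeds.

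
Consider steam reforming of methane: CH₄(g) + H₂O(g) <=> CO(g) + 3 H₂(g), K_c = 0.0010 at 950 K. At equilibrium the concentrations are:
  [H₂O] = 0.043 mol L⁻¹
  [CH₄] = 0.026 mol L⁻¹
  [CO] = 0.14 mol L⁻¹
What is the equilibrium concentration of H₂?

[H₂] = 0.020 mol L⁻¹

At equilibrium, K_c = [CO]·[H₂]³ / ([CH₄]·[H₂O]) = 0.0010.
(0.14)·([H₂])³ / ((0.026)·(0.043)) = 0.0010
[H₂]³ = 7.99e-6 ⇒ [H₂] = 0.020 mol L⁻¹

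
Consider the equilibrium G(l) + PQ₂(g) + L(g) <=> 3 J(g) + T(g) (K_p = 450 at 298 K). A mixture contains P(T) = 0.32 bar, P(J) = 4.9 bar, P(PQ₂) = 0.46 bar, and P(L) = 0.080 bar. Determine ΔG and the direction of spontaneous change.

(G is a pure liquid — omitted from Q_p.)
Q_p = P(J)³·P(T) / (P(PQ₂)·P(L)) = (4.9)³·(0.32) / ((0.46)·(0.080)) = 1020
ΔG = RT ln(Q_p/K_p) = (8.314 J mol⁻¹ K⁻¹)(298 K) × ln(1020/450)
   = (2.478 kJ/mol)(0.8183) = 2.03 kJ/mol
ΔG > 0, so the forward reaction is non-spontaneous (proceeds in reverse).

ΔG = 2.03 kJ/mol; the forward reaction is non-spontaneous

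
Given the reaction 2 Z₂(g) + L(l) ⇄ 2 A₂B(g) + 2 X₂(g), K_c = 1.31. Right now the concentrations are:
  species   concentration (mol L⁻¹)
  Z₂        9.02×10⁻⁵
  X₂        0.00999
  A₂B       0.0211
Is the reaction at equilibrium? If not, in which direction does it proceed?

(L is a pure liquid — omitted from Q_c.)
Q_c = [A₂B]²·[X₂]² / [Z₂]² = (0.0211)²·(0.00999)² / (9.02×10⁻⁵)² = 5.46
Q_c = 5.46 > K_c = 1.31, so the reverse reaction proceeds.

in the reverse direction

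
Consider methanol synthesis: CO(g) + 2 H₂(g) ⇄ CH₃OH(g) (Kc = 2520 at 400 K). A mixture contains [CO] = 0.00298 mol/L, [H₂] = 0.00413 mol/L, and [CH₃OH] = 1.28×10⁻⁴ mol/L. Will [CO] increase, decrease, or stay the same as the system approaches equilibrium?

stay the same

Qc = [CH₃OH] / ([CO]·[H₂]²) = (1.28×10⁻⁴) / ((0.00298)·(0.00413)²) = 2520
Qc = 2520 = Kc; the system is at equilibrium.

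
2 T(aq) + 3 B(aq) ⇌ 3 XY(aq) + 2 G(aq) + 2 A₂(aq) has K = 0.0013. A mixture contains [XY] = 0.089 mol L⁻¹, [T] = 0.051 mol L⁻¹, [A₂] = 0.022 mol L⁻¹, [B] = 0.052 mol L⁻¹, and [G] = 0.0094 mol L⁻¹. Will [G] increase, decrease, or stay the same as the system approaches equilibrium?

increase

Q = [XY]³·[G]²·[A₂]² / ([T]²·[B]³) = (0.089)³·(0.0094)²·(0.022)² / ((0.051)²·(0.052)³) = 8.2×10⁻⁵
Q = 8.2×10⁻⁵ < K = 0.0013: net forward reaction.
G is a product, so it increases.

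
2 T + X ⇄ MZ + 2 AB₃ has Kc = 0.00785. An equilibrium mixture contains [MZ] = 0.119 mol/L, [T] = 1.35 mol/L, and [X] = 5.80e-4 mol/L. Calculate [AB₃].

At equilibrium, Kc = [MZ]·[AB₃]² / ([T]²·[X]) = 0.00785.
(0.119)·([AB₃])² / ((1.35)²·(5.80e-4)) = 0.00785
[AB₃]² = 6.97e-5 ⇒ [AB₃] = 0.00835 mol/L

[AB₃] = 0.00835 mol/L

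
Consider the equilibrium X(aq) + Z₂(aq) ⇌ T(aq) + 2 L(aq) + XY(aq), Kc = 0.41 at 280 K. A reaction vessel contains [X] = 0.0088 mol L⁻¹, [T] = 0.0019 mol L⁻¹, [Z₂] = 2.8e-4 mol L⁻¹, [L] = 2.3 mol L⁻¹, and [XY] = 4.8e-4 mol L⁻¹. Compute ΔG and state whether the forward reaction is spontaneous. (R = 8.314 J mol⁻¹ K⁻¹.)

Qc = [T]·[L]²·[XY] / ([X]·[Z₂]) = (0.0019)·(2.3)²·(4.8e-4) / ((0.0088)·(2.8e-4)) = 1.96
ΔG = RT ln(Qc/Kc) = (8.314 J mol⁻¹ K⁻¹)(280 K) × ln(1.96/0.41)
   = (2.328 kJ/mol)(1.565) = 3.64 kJ/mol
ΔG > 0, so the forward reaction is non-spontaneous (proceeds in reverse).

ΔG = 3.64 kJ/mol; the forward reaction is non-spontaneous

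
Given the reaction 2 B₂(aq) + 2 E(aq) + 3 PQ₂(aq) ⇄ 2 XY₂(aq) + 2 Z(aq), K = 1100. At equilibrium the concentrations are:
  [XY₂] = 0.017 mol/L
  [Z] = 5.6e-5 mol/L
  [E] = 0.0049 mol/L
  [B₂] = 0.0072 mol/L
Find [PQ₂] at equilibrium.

At equilibrium, K = [XY₂]²·[Z]² / ([B₂]²·[E]²·[PQ₂]³) = 1100.
(0.017)²·(5.6e-5)² / ((0.0072)²·(0.0049)²·([PQ₂])³) = 1100
[PQ₂]³ = 6.62e-7 ⇒ [PQ₂] = 0.0087 mol/L

[PQ₂] = 0.0087 mol/L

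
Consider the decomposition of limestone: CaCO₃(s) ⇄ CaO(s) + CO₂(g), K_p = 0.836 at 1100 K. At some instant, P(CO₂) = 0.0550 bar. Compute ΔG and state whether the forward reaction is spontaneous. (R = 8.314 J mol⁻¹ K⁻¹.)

ΔG = -24.9 kJ/mol; the forward reaction is spontaneous

(CaCO₃, CaO are pure solids — omitted from Q_p.)
Q_p = P(CO₂) = 0.0550
ΔG = RT ln(Q_p/K_p) = (8.314 J mol⁻¹ K⁻¹)(1100 K) × ln(0.0550/0.836)
   = (9.145 kJ/mol)(-2.721) = -24.9 kJ/mol
ΔG < 0, so the forward reaction is spontaneous (proceeds forward).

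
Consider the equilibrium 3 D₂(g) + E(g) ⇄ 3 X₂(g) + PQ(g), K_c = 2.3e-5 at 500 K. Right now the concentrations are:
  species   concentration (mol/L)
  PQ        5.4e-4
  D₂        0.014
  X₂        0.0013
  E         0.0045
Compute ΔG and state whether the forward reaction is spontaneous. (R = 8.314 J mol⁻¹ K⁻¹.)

ΔG = 5.94 kJ/mol; the forward reaction is non-spontaneous

Q_c = [X₂]³·[PQ] / ([D₂]³·[E]) = (0.0013)³·(5.4e-4) / ((0.014)³·(0.0045)) = 9.61e-5
ΔG = RT ln(Q_c/K_c) = (8.314 J mol⁻¹ K⁻¹)(500 K) × ln(9.61e-5/2.3e-5)
   = (4.157 kJ/mol)(1.430) = 5.94 kJ/mol
ΔG > 0, so the forward reaction is non-spontaneous (proceeds in reverse).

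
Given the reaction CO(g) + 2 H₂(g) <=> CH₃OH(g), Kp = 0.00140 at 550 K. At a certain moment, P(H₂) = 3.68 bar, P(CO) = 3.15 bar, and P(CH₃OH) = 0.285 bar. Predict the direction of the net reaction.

to the left

Qp = P(CH₃OH) / (P(CO)·P(H₂)²) = (0.285) / ((3.15)·(3.68)²) = 0.00668
Qp = 0.00668 > Kp = 0.00140, so the reverse reaction proceeds.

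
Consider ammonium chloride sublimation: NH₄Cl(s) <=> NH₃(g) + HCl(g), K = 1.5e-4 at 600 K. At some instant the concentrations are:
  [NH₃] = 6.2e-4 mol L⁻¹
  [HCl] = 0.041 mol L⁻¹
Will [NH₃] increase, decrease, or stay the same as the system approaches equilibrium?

(NH₄Cl is a pure solid — omitted from Q.)
Q = [NH₃]·[HCl] = (6.2e-4)·(0.041) = 2.5e-5
Q = 2.5e-5 < K = 1.5e-4: net forward reaction.
NH₃ is a product, so it increases.

increase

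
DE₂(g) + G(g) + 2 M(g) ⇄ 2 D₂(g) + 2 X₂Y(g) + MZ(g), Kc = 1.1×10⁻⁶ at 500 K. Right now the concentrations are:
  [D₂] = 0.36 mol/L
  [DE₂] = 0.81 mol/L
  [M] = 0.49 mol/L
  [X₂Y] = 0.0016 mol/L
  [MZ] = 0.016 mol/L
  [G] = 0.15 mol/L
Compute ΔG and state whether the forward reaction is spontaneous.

Qc = [D₂]²·[X₂Y]²·[MZ] / ([DE₂]·[G]·[M]²) = (0.36)²·(0.0016)²·(0.016) / ((0.81)·(0.15)·(0.49)²) = 1.82×10⁻⁷
ΔG = RT ln(Qc/Kc) = (8.314 J mol⁻¹ K⁻¹)(500 K) × ln(1.82×10⁻⁷/1.1×10⁻⁶)
   = (4.157 kJ/mol)(-1.799) = -7.48 kJ/mol
ΔG < 0, so the forward reaction is spontaneous (proceeds forward).

ΔG = -7.48 kJ/mol; the forward reaction is spontaneous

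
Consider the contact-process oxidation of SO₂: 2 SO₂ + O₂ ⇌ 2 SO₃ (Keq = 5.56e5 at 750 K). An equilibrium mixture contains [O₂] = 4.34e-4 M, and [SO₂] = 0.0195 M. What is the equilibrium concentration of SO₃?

[SO₃] = 0.303 M

At equilibrium, Keq = [SO₃]² / ([SO₂]²·[O₂]) = 5.56e5.
([SO₃])² / ((0.0195)²·(4.34e-4)) = 5.56e5
[SO₃]² = 0.0918 ⇒ [SO₃] = 0.303 M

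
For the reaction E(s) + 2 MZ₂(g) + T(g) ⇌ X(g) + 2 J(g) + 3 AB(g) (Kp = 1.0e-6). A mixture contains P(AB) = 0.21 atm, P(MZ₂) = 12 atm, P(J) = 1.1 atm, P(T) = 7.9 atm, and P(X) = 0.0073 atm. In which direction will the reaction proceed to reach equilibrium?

in the forward direction

(E is a pure solid — omitted from Qp.)
Qp = P(X)·P(J)²·P(AB)³ / (P(MZ₂)²·P(T)) = (0.0073)·(1.1)²·(0.21)³ / ((12)²·(7.9)) = 7.2e-8
Qp = 7.2e-8 < Kp = 1.0e-6, so the forward reaction proceeds.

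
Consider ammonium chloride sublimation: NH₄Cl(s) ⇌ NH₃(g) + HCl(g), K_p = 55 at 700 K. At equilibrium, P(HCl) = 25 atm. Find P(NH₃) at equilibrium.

(NH₄Cl is a pure solid — omitted from K_p.)
At equilibrium, K_p = P(NH₃)·P(HCl) = 55.
(P(NH₃))·(25) = 55
P(NH₃) = 2.20 = 2.2 atm

P(NH₃) = 2.2 atm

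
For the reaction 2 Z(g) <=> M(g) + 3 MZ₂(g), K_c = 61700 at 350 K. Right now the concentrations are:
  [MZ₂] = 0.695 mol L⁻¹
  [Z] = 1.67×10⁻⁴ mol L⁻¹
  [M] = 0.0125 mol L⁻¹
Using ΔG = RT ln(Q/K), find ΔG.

Q_c = [M]·[MZ₂]³ / [Z]² = (0.0125)·(0.695)³ / (1.67×10⁻⁴)² = 1.50×10⁵
ΔG = RT ln(Q_c/K_c) = (8.314 J mol⁻¹ K⁻¹)(350 K) × ln(1.50×10⁵/61700)
   = (2.910 kJ/mol)(0.8884) = 2.59 kJ/mol
ΔG > 0, so the forward reaction is non-spontaneous (proceeds in reverse).

ΔG = 2.59 kJ/mol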